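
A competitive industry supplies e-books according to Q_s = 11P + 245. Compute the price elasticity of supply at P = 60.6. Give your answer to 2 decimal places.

At P = 60.6, Q_s = 911.60.
dQ_s/dP = 11.
ε_s = (dQ_s/dP)(P/Q_s) = (11)(60.6/911.60).

0.73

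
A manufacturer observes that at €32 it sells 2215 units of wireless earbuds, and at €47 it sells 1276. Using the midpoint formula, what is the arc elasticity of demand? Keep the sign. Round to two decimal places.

ΔQ = 1276 − 2215 = -939; ΔP = 47 − 32 = 15.
Midpoints: P̄ = 39.50, Q̄ = 1745.5.
ε = (ΔQ/ΔP)(P̄/Q̄) = (-939/15)(39.50/1745.5).

-1.42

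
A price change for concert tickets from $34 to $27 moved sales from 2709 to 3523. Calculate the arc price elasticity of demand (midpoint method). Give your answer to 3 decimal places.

ΔQ = 3523 − 2709 = 814; ΔP = 27 − 34 = -7.
Midpoints: P̄ = 30.50, Q̄ = 3116.0.
ε = (ΔQ/ΔP)(P̄/Q̄) = (814/-7)(30.50/3116.0).

-1.138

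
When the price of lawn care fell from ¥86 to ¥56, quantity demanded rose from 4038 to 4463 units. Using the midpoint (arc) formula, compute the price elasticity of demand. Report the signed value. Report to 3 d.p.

ΔQ = 4463 − 4038 = 425; ΔP = 56 − 86 = -30.
Midpoints: P̄ = 71.00, Q̄ = 4250.5.
ε = (ΔQ/ΔP)(P̄/Q̄) = (425/-30)(71.00/4250.5).

-0.237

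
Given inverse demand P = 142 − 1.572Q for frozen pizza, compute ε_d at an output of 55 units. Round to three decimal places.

-0.642

At Q = 55, P = 142 − 1.572(55) = 55.54.
dP/dQ = −1.572, so dQ/dP = 1/(−1.572) = -0.636.
ε = (dQ/dP)(P/Q) = (-0.636)(55.54/55).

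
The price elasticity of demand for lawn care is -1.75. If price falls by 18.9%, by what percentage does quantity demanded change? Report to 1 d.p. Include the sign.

33.1%

%ΔQ ≈ ε × %ΔP = (-1.75)(-18.9%) = 33.07%.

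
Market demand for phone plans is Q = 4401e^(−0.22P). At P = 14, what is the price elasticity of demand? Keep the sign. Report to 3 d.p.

At P = 14, Q = 202.267.
dQ/dP = −0.22·4401e^(−0.22P) = −0.22Q = -44.499.
ε = (dQ/dP)(P/Q) = (-44.499)(14/202.267).

-3.080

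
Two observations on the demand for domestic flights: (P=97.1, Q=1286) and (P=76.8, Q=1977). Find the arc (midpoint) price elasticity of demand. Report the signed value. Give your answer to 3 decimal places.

-1.814

ΔQ = 1977 − 1286 = 691; ΔP = 76.8 − 97.1 = -20.3.
Midpoints: P̄ = 86.95, Q̄ = 1631.5.
ε = (ΔQ/ΔP)(P̄/Q̄) = (691/-20.3)(86.95/1631.5).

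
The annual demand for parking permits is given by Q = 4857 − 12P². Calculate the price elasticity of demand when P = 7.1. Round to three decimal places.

At P = 7.1, Q = 4252.080.
dQ/dP = −24P = -170.400.
ε = (dQ/dP)(P/Q) = (-170.400)(7.1/4252.080).

-0.285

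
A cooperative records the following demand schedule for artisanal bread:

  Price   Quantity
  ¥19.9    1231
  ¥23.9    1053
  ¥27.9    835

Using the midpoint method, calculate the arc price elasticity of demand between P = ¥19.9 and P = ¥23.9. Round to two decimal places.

At P = 19.9, Q = 1231; at P = 23.9, Q = 1053.
ΔQ = -178, ΔP = 4.0. Midpoints: P̄ = 21.90, Q̄ = 1142.0.
ε = (ΔQ/ΔP)(P̄/Q̄) = (-178/4.0)(21.90/1142.0).

-0.85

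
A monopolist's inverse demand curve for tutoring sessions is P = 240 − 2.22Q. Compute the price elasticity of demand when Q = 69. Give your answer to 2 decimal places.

-0.57

At Q = 69, P = 240 − 2.22(69) = 86.82.
dP/dQ = −2.22, so dQ/dP = 1/(−2.22) = -0.450.
ε = (dQ/dP)(P/Q) = (-0.450)(86.82/69).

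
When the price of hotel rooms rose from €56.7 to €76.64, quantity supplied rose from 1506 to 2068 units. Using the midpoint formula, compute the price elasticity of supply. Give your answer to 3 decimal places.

ΔQ = 2068 − 1506 = 562; ΔP = 76.64 − 56.7 = 19.94.
Midpoints: P̄ = 66.67, Q̄ = 1787.0.
ε_s = (ΔQ/ΔP)(P̄/Q̄) = (562/19.94)(66.67/1787.0).

1.052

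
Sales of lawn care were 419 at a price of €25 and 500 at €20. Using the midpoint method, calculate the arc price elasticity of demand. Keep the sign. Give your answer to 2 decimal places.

-0.79

ΔQ = 500 − 419 = 81; ΔP = 20 − 25 = -5.
Midpoints: P̄ = 22.50, Q̄ = 459.5.
ε = (ΔQ/ΔP)(P̄/Q̄) = (81/-5)(22.50/459.5).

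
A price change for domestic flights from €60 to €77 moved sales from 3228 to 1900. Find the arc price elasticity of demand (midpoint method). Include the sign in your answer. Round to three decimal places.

ΔQ = 1900 − 3228 = -1328; ΔP = 77 − 60 = 17.
Midpoints: P̄ = 68.50, Q̄ = 2564.0.
ε = (ΔQ/ΔP)(P̄/Q̄) = (-1328/17)(68.50/2564.0).

-2.087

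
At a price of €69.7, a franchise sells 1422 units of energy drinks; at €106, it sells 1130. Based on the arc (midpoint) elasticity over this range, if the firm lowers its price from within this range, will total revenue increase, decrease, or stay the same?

Arc ε = (-292/36.3)(87.85/1276.0) ≈ -0.554.
|ε| = 0.55 < 1, so demand is inelastic. A price cut therefore reduces total revenue.

decrease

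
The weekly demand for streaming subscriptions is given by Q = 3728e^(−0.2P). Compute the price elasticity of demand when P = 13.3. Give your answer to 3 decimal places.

-2.660

At P = 13.3, Q = 260.767.
dQ/dP = −0.2·3728e^(−0.2P) = −0.2Q = -52.153.
ε = (dQ/dP)(P/Q) = (-52.153)(13.3/260.767).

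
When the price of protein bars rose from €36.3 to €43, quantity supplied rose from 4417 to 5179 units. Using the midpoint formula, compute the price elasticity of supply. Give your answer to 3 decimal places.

0.940

ΔQ = 5179 − 4417 = 762; ΔP = 43 − 36.3 = 6.7.
Midpoints: P̄ = 39.65, Q̄ = 4798.0.
ε_s = (ΔQ/ΔP)(P̄/Q̄) = (762/6.7)(39.65/4798.0).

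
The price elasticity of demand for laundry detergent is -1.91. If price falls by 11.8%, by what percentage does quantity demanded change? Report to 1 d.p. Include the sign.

22.5%

%ΔQ ≈ ε × %ΔP = (-1.91)(-11.8%) = 22.54%.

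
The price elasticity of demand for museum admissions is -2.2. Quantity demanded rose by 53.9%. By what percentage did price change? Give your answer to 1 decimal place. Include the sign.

-24.5%

%ΔP ≈ %ΔQ / ε = (53.9%)/(-2.2) = -24.50%.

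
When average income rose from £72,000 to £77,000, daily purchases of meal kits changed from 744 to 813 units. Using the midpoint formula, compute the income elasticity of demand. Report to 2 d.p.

ΔQ = 69, ΔI = 5000. Midpoints: Ī = 74,500, Q̄ = 778.5.
ε_I = (ΔQ/ΔI)(Ī/Q̄) = (69/5000)(74500/778.5).
ε_I > 0, so the good is normal.

1.32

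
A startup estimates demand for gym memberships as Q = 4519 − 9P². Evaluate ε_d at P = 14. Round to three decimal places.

-1.281

At P = 14, Q = 2755.
dQ/dP = −18P = -252.
ε = (dQ/dP)(P/Q) = (-252)(14/2755).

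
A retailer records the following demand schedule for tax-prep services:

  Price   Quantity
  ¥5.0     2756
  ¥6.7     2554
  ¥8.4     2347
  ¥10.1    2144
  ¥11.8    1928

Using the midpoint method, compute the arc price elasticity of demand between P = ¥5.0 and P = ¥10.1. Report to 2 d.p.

-0.37

At P = 5.0, Q = 2756; at P = 10.1, Q = 2144.
ΔQ = -612, ΔP = 5.1. Midpoints: P̄ = 7.55, Q̄ = 2450.0.
ε = (ΔQ/ΔP)(P̄/Q̄) = (-612/5.1)(7.55/2450.0).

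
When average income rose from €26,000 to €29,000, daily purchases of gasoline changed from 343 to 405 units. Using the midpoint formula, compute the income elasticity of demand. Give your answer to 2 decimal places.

1.52

ΔQ = 62, ΔI = 3000. Midpoints: Ī = 27,500, Q̄ = 374.0.
ε_I = (ΔQ/ΔI)(Ī/Q̄) = (62/3000)(27500/374.0).
ε_I > 0, so the good is normal.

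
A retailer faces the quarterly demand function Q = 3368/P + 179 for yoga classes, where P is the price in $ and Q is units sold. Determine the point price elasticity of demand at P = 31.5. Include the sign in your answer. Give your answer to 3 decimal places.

At P = 31.5, Q = 285.921.
dQ/dP = −3368/P² = -3.394.
ε = (dQ/dP)(P/Q) = (-3.394)(31.5/285.921).

-0.374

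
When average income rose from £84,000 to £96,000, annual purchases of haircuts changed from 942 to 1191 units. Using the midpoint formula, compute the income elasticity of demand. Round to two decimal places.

ΔQ = 249, ΔI = 12000. Midpoints: Ī = 90,000, Q̄ = 1066.5.
ε_I = (ΔQ/ΔI)(Ī/Q̄) = (249/12000)(90000/1066.5).

1.75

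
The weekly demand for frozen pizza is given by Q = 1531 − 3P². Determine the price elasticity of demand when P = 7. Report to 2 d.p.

At P = 7, Q = 1384.
dQ/dP = −6P = -42.
ε = (dQ/dP)(P/Q) = (-42)(7/1384).
|ε| < 1, so demand is inelastic at this price.

-0.21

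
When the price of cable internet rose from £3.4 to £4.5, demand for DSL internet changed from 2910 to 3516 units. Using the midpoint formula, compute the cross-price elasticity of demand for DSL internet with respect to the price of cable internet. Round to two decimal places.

ΔQ_x = 3516 − 2910 = 606; ΔP_y = 4.5 − 3.4 = 1.1.
Midpoints: P̄_y = 3.95, Q̄_x = 3213.0.
ε_xy = (ΔQ_x/ΔP_y)(P̄_y/Q̄_x) = (606/1.1)(3.95/3213.0).

0.68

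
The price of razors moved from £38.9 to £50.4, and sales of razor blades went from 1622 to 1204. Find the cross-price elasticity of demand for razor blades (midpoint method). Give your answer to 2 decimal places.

-1.15

ΔQ_x = 1204 − 1622 = -418; ΔP_y = 50.4 − 38.9 = 11.5.
Midpoints: P̄_y = 44.65, Q̄_x = 1413.0.
ε_xy = (ΔQ_x/ΔP_y)(P̄_y/Q̄_x) = (-418/11.5)(44.65/1413.0).
ε_xy < 0, so the goods are complements.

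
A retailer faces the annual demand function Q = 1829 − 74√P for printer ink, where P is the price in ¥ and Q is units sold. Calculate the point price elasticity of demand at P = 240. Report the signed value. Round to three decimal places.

-0.840

At P = 240, Q = 682.597.
dQ/dP = −74/(2√P) = -2.388.
ε = (dQ/dP)(P/Q) = (-2.388)(240/682.597).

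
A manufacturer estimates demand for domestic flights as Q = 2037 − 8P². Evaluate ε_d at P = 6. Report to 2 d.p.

At P = 6, Q = 1749.
dQ/dP = −16P = -96.
ε = (dQ/dP)(P/Q) = (-96)(6/1749).
|ε| < 1, so demand is inelastic at this price.

-0.33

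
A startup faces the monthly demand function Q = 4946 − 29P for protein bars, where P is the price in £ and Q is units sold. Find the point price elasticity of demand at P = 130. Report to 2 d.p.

-3.21

At P = 130, Q = 1176.
dQ/dP = −29.
ε = (dQ/dP)(P/Q) = (-29)(130/1176).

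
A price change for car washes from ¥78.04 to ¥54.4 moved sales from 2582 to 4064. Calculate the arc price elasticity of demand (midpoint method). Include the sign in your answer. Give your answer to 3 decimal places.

-1.249

ΔQ = 4064 − 2582 = 1482; ΔP = 54.4 − 78.04 = -23.64.
Midpoints: P̄ = 66.22, Q̄ = 3323.0.
ε = (ΔQ/ΔP)(P̄/Q̄) = (1482/-23.64)(66.22/3323.0).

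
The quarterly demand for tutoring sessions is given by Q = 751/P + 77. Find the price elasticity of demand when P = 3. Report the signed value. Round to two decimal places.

-0.76

At P = 3, Q = 327.333.
dQ/dP = −751/P² = -83.444.
ε = (dQ/dP)(P/Q) = (-83.444)(3/327.333).
|ε| < 1, so demand is inelastic at this price.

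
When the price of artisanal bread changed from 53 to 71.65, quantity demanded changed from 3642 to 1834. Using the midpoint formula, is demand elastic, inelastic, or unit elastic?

Arc ε ≈ -2.207.
|ε| = 2.21 > 1.

elastic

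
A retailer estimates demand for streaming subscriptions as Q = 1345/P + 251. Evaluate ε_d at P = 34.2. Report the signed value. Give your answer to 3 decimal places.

-0.135

At P = 34.2, Q = 290.327.
dQ/dP = −1345/P² = -1.150.
ε = (dQ/dP)(P/Q) = (-1.150)(34.2/290.327).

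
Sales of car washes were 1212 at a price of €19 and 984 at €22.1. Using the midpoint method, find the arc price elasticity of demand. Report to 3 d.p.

ΔQ = 984 − 1212 = -228; ΔP = 22.1 − 19 = 3.1.
Midpoints: P̄ = 20.55, Q̄ = 1098.0.
ε = (ΔQ/ΔP)(P̄/Q̄) = (-228/3.1)(20.55/1098.0).

-1.377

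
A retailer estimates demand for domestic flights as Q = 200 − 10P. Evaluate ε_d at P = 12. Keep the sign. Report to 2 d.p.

-1.50

At P = 12, Q = 80.
dQ/dP = −10.
ε = (dQ/dP)(P/Q) = (-10)(12/80).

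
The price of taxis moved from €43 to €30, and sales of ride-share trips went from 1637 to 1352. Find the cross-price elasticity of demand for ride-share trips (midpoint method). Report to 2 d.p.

0.54

ΔQ_x = 1352 − 1637 = -285; ΔP_y = 30 − 43 = -13.
Midpoints: P̄_y = 36.50, Q̄_x = 1494.5.
ε_xy = (ΔQ_x/ΔP_y)(P̄_y/Q̄_x) = (-285/-13)(36.50/1494.5).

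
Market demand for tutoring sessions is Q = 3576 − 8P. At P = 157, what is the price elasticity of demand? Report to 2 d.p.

At P = 157, Q = 2320.
dQ/dP = −8.
ε = (dQ/dP)(P/Q) = (-8)(157/2320).
|ε| < 1, so demand is inelastic at this price.

-0.54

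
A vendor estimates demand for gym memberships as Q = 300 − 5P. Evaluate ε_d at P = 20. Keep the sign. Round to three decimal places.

-0.500

At P = 20, Q = 200.
dQ/dP = −5.
ε = (dQ/dP)(P/Q) = (-5)(20/200).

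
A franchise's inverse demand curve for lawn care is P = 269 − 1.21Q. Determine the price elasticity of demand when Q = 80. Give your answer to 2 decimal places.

-1.78

At Q = 80, P = 269 − 1.21(80) = 172.20.
dP/dQ = −1.21, so dQ/dP = 1/(−1.21) = -0.826.
ε = (dQ/dP)(P/Q) = (-0.826)(172.20/80).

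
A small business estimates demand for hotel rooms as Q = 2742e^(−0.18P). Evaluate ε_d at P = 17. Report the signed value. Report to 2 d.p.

At P = 17, Q = 128.566.
dQ/dP = −0.18·2742e^(−0.18P) = −0.18Q = -23.142.
ε = (dQ/dP)(P/Q) = (-23.142)(17/128.566).

-3.06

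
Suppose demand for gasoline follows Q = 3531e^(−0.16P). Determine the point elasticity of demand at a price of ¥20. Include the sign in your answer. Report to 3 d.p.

-3.200

At P = 20, Q = 143.931.
dQ/dP = −0.16·3531e^(−0.16P) = −0.16Q = -23.029.
ε = (dQ/dP)(P/Q) = (-23.029)(20/143.931).
|ε| > 1, so demand is elastic at this price.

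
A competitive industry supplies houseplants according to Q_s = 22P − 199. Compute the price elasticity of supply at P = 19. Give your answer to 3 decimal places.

At P = 19, Q_s = 219.
dQ_s/dP = 22.
ε_s = (dQ_s/dP)(P/Q_s) = (22)(19/219).

1.909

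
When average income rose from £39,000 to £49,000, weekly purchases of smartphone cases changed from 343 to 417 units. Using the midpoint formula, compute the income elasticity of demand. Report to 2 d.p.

0.86

ΔQ = 74, ΔI = 10000. Midpoints: Ī = 44,000, Q̄ = 380.0.
ε_I = (ΔQ/ΔI)(Ī/Q̄) = (74/10000)(44000/380.0).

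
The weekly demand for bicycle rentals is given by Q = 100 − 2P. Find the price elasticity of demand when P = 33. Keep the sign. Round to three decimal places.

-1.941

At P = 33, Q = 34.
dQ/dP = −2.
ε = (dQ/dP)(P/Q) = (-2)(33/34).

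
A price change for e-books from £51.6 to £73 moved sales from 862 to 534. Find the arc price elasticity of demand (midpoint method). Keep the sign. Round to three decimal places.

ΔQ = 534 − 862 = -328; ΔP = 73 − 51.6 = 21.4.
Midpoints: P̄ = 62.30, Q̄ = 698.0.
ε = (ΔQ/ΔP)(P̄/Q̄) = (-328/21.4)(62.30/698.0).

-1.368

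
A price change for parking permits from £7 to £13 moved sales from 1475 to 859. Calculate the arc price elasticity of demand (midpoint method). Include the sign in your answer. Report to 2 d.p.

ΔQ = 859 − 1475 = -616; ΔP = 13 − 7 = 6.
Midpoints: P̄ = 10.00, Q̄ = 1167.0.
ε = (ΔQ/ΔP)(P̄/Q̄) = (-616/6)(10.00/1167.0).

-0.88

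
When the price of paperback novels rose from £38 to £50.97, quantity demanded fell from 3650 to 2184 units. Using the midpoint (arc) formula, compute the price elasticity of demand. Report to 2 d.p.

-1.72

ΔQ = 2184 − 3650 = -1466; ΔP = 50.97 − 38 = 12.97.
Midpoints: P̄ = 44.48, Q̄ = 2917.0.
ε = (ΔQ/ΔP)(P̄/Q̄) = (-1466/12.97)(44.48/2917.0).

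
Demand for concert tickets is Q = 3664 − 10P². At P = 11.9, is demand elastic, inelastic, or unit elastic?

Q = 2247.900, dQ/dP = -238.
ε = (dQ/dP)(P/Q) ≈ -1.260.
|ε| = 1.26 > 1.

elastic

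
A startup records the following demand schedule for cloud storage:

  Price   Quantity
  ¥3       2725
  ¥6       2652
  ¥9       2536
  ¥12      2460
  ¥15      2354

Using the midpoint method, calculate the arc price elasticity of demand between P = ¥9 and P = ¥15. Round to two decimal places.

-0.15

At P = 9, Q = 2536; at P = 15, Q = 2354.
ΔQ = -182, ΔP = 6. Midpoints: P̄ = 12.00, Q̄ = 2445.0.
ε = (ΔQ/ΔP)(P̄/Q̄) = (-182/6)(12.00/2445.0).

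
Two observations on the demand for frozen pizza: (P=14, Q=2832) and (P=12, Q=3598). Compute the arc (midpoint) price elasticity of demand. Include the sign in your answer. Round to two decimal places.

ΔQ = 3598 − 2832 = 766; ΔP = 12 − 14 = -2.
Midpoints: P̄ = 13.00, Q̄ = 3215.0.
ε = (ΔQ/ΔP)(P̄/Q̄) = (766/-2)(13.00/3215.0).

-1.55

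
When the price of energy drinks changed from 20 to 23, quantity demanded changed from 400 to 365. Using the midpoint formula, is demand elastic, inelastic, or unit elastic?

Arc ε ≈ -0.656.
|ε| = 0.66 < 1.

inelastic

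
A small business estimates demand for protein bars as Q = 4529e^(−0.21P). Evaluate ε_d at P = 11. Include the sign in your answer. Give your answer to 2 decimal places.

-2.31

At P = 11, Q = 449.554.
dQ/dP = −0.21·4529e^(−0.21P) = −0.21Q = -94.406.
ε = (dQ/dP)(P/Q) = (-94.406)(11/449.554).
|ε| > 1, so demand is elastic at this price.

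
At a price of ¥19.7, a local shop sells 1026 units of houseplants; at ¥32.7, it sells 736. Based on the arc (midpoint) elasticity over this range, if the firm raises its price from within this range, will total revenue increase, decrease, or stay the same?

Arc ε = (-290/13.0)(26.20/881.0) ≈ -0.663.
|ε| = 0.66 < 1, so demand is inelastic. A price rise therefore raises total revenue.

increase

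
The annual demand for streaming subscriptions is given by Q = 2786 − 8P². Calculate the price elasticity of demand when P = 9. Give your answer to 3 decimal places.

-0.606

At P = 9, Q = 2138.
dQ/dP = −16P = -144.
ε = (dQ/dP)(P/Q) = (-144)(9/2138).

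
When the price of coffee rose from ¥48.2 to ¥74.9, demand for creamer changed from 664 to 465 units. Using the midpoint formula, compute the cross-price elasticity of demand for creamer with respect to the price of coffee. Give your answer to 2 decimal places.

ΔQ_x = 465 − 664 = -199; ΔP_y = 74.9 − 48.2 = 26.7.
Midpoints: P̄_y = 61.55, Q̄_x = 564.5.
ε_xy = (ΔQ_x/ΔP_y)(P̄_y/Q̄_x) = (-199/26.7)(61.55/564.5).
ε_xy < 0, so the goods are complements.

-0.81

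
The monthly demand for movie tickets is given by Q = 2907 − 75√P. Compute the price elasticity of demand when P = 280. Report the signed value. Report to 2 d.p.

-0.38

At P = 280, Q = 1652.010.
dQ/dP = −75/(2√P) = -2.241.
ε = (dQ/dP)(P/Q) = (-2.241)(280/1652.010).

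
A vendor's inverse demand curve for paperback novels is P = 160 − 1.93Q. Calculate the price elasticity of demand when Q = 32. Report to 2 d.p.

At Q = 32, P = 160 − 1.93(32) = 98.24.
dP/dQ = −1.93, so dQ/dP = 1/(−1.93) = -0.518.
ε = (dQ/dP)(P/Q) = (-0.518)(98.24/32).

-1.59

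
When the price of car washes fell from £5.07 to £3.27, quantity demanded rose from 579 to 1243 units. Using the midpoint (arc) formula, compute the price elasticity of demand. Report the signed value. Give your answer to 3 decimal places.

ΔQ = 1243 − 579 = 664; ΔP = 3.27 − 5.07 = -1.8.
Midpoints: P̄ = 4.17, Q̄ = 911.0.
ε = (ΔQ/ΔP)(P̄/Q̄) = (664/-1.8)(4.17/911.0).

-1.689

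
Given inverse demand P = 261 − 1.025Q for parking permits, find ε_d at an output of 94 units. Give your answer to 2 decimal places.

At Q = 94, P = 261 − 1.025(94) = 164.65.
dP/dQ = −1.025, so dQ/dP = 1/(−1.025) = -0.976.
ε = (dQ/dP)(P/Q) = (-0.976)(164.65/94).

-1.71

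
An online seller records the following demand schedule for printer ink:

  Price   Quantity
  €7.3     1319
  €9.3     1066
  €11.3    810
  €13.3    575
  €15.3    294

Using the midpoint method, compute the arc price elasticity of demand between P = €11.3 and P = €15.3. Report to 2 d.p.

-3.11

At P = 11.3, Q = 810; at P = 15.3, Q = 294.
ΔQ = -516, ΔP = 4.0. Midpoints: P̄ = 13.30, Q̄ = 552.0.
ε = (ΔQ/ΔP)(P̄/Q̄) = (-516/4.0)(13.30/552.0).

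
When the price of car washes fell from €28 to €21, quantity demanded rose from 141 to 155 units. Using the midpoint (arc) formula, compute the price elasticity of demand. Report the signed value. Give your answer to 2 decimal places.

-0.33

ΔQ = 155 − 141 = 14; ΔP = 21 − 28 = -7.
Midpoints: P̄ = 24.50, Q̄ = 148.0.
ε = (ΔQ/ΔP)(P̄/Q̄) = (14/-7)(24.50/148.0).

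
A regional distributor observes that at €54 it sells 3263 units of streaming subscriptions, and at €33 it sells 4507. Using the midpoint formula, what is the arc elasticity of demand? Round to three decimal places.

-0.663

ΔQ = 4507 − 3263 = 1244; ΔP = 33 − 54 = -21.
Midpoints: P̄ = 43.50, Q̄ = 3885.0.
ε = (ΔQ/ΔP)(P̄/Q̄) = (1244/-21)(43.50/3885.0).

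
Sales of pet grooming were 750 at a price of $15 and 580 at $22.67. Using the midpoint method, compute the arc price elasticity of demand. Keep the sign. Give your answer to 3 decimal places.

-0.628

ΔQ = 580 − 750 = -170; ΔP = 22.67 − 15 = 7.67.
Midpoints: P̄ = 18.84, Q̄ = 665.0.
ε = (ΔQ/ΔP)(P̄/Q̄) = (-170/7.67)(18.84/665.0).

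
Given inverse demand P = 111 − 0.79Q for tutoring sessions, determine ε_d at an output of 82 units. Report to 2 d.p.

At Q = 82, P = 111 − 0.79(82) = 46.22.
dP/dQ = −0.79, so dQ/dP = 1/(−0.79) = -1.266.
ε = (dQ/dP)(P/Q) = (-1.266)(46.22/82).

-0.71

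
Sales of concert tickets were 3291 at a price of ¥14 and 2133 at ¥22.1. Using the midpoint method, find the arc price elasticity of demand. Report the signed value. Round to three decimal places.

-0.952

ΔQ = 2133 − 3291 = -1158; ΔP = 22.1 − 14 = 8.1.
Midpoints: P̄ = 18.05, Q̄ = 2712.0.
ε = (ΔQ/ΔP)(P̄/Q̄) = (-1158/8.1)(18.05/2712.0).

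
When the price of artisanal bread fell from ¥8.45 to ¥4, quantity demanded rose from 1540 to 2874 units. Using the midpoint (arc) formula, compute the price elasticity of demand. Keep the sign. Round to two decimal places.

ΔQ = 2874 − 1540 = 1334; ΔP = 4 − 8.45 = -4.45.
Midpoints: P̄ = 6.22, Q̄ = 2207.0.
ε = (ΔQ/ΔP)(P̄/Q̄) = (1334/-4.45)(6.22/2207.0).

-0.85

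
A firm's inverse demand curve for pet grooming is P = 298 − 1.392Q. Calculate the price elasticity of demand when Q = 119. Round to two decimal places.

-0.80

At Q = 119, P = 298 − 1.392(119) = 132.35.
dP/dQ = −1.392, so dQ/dP = 1/(−1.392) = -0.718.
ε = (dQ/dP)(P/Q) = (-0.718)(132.35/119).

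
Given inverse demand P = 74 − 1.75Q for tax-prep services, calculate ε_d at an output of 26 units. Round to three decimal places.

-0.626

At Q = 26, P = 74 − 1.75(26) = 28.50.
dP/dQ = −1.75, so dQ/dP = 1/(−1.75) = -0.571.
ε = (dQ/dP)(P/Q) = (-0.571)(28.50/26).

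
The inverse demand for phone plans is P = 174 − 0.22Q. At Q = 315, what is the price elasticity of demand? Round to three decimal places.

-1.511

At Q = 315, P = 174 − 0.22(315) = 104.70.
dP/dQ = −0.22, so dQ/dP = 1/(−0.22) = -4.545.
ε = (dQ/dP)(P/Q) = (-4.545)(104.70/315).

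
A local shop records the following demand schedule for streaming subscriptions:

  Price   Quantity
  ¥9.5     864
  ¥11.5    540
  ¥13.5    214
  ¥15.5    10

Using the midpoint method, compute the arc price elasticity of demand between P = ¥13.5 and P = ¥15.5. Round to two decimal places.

At P = 13.5, Q = 214; at P = 15.5, Q = 10.
ΔQ = -204, ΔP = 2.0. Midpoints: P̄ = 14.50, Q̄ = 112.0.
ε = (ΔQ/ΔP)(P̄/Q̄) = (-204/2.0)(14.50/112.0).

-13.21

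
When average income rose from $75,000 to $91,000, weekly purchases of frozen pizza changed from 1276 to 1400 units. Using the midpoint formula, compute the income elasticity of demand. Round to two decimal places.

ΔQ = 124, ΔI = 16000. Midpoints: Ī = 83,000, Q̄ = 1338.0.
ε_I = (ΔQ/ΔI)(Ī/Q̄) = (124/16000)(83000/1338.0).

0.48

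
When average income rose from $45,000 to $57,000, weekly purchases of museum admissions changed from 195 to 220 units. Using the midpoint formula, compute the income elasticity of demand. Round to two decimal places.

ΔQ = 25, ΔI = 12000. Midpoints: Ī = 51,000, Q̄ = 207.5.
ε_I = (ΔQ/ΔI)(Ī/Q̄) = (25/12000)(51000/207.5).

0.51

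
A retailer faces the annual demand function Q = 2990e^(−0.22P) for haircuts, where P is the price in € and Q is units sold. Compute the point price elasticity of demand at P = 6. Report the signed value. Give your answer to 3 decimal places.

At P = 6, Q = 798.735.
dQ/dP = −0.22·2990e^(−0.22P) = −0.22Q = -175.722.
ε = (dQ/dP)(P/Q) = (-175.722)(6/798.735).
|ε| > 1, so demand is elastic at this price.

-1.320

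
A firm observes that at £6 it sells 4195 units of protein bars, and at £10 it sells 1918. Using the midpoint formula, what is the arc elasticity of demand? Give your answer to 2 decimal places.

ΔQ = 1918 − 4195 = -2277; ΔP = 10 − 6 = 4.
Midpoints: P̄ = 8.00, Q̄ = 3056.5.
ε = (ΔQ/ΔP)(P̄/Q̄) = (-2277/4)(8.00/3056.5).

-1.49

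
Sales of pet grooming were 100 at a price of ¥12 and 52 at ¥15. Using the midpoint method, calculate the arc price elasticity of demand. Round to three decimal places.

ΔQ = 52 − 100 = -48; ΔP = 15 − 12 = 3.
Midpoints: P̄ = 13.50, Q̄ = 76.0.
ε = (ΔQ/ΔP)(P̄/Q̄) = (-48/3)(13.50/76.0).

-2.842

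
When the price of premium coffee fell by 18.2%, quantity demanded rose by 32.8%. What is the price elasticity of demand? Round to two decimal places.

-1.80

ε = %ΔQ / %ΔP = (32.8)/(-18.2) = -1.802.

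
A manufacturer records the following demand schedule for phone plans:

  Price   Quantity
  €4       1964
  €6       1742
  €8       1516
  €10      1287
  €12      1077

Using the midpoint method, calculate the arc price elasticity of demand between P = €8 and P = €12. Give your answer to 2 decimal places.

-0.85

At P = 8, Q = 1516; at P = 12, Q = 1077.
ΔQ = -439, ΔP = 4. Midpoints: P̄ = 10.00, Q̄ = 1296.5.
ε = (ΔQ/ΔP)(P̄/Q̄) = (-439/4)(10.00/1296.5).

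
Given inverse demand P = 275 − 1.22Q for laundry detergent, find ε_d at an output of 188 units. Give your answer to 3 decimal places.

-0.199

At Q = 188, P = 275 − 1.22(188) = 45.64.
dP/dQ = −1.22, so dQ/dP = 1/(−1.22) = -0.820.
ε = (dQ/dP)(P/Q) = (-0.820)(45.64/188).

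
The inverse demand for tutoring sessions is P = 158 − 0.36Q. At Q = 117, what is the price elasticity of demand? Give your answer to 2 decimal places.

At Q = 117, P = 158 − 0.36(117) = 115.88.
dP/dQ = −0.36, so dQ/dP = 1/(−0.36) = -2.778.
ε = (dQ/dP)(P/Q) = (-2.778)(115.88/117).

-2.75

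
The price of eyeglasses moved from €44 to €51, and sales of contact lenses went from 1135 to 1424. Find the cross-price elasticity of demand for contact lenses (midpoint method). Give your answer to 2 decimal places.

1.53

ΔQ_x = 1424 − 1135 = 289; ΔP_y = 51 − 44 = 7.
Midpoints: P̄_y = 47.50, Q̄_x = 1279.5.
ε_xy = (ΔQ_x/ΔP_y)(P̄_y/Q̄_x) = (289/7)(47.50/1279.5).
ε_xy > 0, so the goods are substitutes.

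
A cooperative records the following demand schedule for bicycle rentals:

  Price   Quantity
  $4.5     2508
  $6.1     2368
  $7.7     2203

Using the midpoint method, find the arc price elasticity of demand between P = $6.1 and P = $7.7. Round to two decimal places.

At P = 6.1, Q = 2368; at P = 7.7, Q = 2203.
ΔQ = -165, ΔP = 1.6. Midpoints: P̄ = 6.90, Q̄ = 2285.5.
ε = (ΔQ/ΔP)(P̄/Q̄) = (-165/1.6)(6.90/2285.5).

-0.31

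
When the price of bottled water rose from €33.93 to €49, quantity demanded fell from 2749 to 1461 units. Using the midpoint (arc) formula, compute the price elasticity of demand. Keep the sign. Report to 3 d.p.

-1.684

ΔQ = 1461 − 2749 = -1288; ΔP = 49 − 33.93 = 15.07.
Midpoints: P̄ = 41.47, Q̄ = 2105.0.
ε = (ΔQ/ΔP)(P̄/Q̄) = (-1288/15.07)(41.47/2105.0).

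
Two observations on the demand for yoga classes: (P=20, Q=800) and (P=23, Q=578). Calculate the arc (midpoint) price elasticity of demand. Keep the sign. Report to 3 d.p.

ΔQ = 578 − 800 = -222; ΔP = 23 − 20 = 3.
Midpoints: P̄ = 21.50, Q̄ = 689.0.
ε = (ΔQ/ΔP)(P̄/Q̄) = (-222/3)(21.50/689.0).

-2.309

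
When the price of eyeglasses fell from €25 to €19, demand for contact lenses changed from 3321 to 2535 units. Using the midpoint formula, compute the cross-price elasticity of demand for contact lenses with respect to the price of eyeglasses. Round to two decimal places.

0.98

ΔQ_x = 2535 − 3321 = -786; ΔP_y = 19 − 25 = -6.
Midpoints: P̄_y = 22.00, Q̄_x = 2928.0.
ε_xy = (ΔQ_x/ΔP_y)(P̄_y/Q̄_x) = (-786/-6)(22.00/2928.0).
ε_xy > 0, so the goods are substitutes.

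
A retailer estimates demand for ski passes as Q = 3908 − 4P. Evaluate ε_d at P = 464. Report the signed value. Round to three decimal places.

At P = 464, Q = 2052.
dQ/dP = −4.
ε = (dQ/dP)(P/Q) = (-4)(464/2052).

-0.904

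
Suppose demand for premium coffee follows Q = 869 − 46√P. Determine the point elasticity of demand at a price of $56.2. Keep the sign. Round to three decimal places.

-0.329

At P = 56.2, Q = 524.153.
dQ/dP = −46/(2√P) = -3.068.
ε = (dQ/dP)(P/Q) = (-3.068)(56.2/524.153).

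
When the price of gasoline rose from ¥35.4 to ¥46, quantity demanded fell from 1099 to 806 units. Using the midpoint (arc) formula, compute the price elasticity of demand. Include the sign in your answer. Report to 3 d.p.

ΔQ = 806 − 1099 = -293; ΔP = 46 − 35.4 = 10.6.
Midpoints: P̄ = 40.70, Q̄ = 952.5.
ε = (ΔQ/ΔP)(P̄/Q̄) = (-293/10.6)(40.70/952.5).

-1.181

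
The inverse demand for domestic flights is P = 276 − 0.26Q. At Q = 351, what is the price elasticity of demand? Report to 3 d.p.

-2.024

At Q = 351, P = 276 − 0.26(351) = 184.74.
dP/dQ = −0.26, so dQ/dP = 1/(−0.26) = -3.846.
ε = (dQ/dP)(P/Q) = (-3.846)(184.74/351).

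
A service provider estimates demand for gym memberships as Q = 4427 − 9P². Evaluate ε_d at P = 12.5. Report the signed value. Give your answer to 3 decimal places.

At P = 12.5, Q = 3020.750.
dQ/dP = −18P = -225.
ε = (dQ/dP)(P/Q) = (-225)(12.5/3020.750).
|ε| < 1, so demand is inelastic at this price.

-0.931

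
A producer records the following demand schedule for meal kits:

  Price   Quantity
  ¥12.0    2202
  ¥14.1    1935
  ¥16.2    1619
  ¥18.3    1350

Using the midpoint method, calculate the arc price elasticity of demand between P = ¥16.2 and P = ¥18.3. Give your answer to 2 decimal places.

-1.49

At P = 16.2, Q = 1619; at P = 18.3, Q = 1350.
ΔQ = -269, ΔP = 2.1. Midpoints: P̄ = 17.25, Q̄ = 1484.5.
ε = (ΔQ/ΔP)(P̄/Q̄) = (-269/2.1)(17.25/1484.5).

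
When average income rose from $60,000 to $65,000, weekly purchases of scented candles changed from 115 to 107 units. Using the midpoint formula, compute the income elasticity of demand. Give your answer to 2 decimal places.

-0.90

ΔQ = -8, ΔI = 5000. Midpoints: Ī = 62,500, Q̄ = 111.0.
ε_I = (ΔQ/ΔI)(Ī/Q̄) = (-8/5000)(62500/111.0).
ε_I < 0, so the good is inferior.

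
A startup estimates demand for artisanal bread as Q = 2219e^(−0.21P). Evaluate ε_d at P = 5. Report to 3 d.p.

At P = 5, Q = 776.512.
dQ/dP = −0.21·2219e^(−0.21P) = −0.21Q = -163.067.
ε = (dQ/dP)(P/Q) = (-163.067)(5/776.512).
|ε| > 1, so demand is elastic at this price.

-1.050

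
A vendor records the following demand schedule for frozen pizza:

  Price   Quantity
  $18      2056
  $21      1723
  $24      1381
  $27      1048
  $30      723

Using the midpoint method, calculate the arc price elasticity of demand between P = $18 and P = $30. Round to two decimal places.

-1.92

At P = 18, Q = 2056; at P = 30, Q = 723.
ΔQ = -1333, ΔP = 12. Midpoints: P̄ = 24.00, Q̄ = 1389.5.
ε = (ΔQ/ΔP)(P̄/Q̄) = (-1333/12)(24.00/1389.5).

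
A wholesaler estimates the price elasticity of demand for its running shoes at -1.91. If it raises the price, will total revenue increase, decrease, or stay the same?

|ε| = 1.91 > 1, so demand is elastic. A price rise therefore reduces total revenue.

decrease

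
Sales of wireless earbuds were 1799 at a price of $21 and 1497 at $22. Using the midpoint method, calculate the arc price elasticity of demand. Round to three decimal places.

ΔQ = 1497 − 1799 = -302; ΔP = 22 − 21 = 1.
Midpoints: P̄ = 21.50, Q̄ = 1648.0.
ε = (ΔQ/ΔP)(P̄/Q̄) = (-302/1)(21.50/1648.0).

-3.940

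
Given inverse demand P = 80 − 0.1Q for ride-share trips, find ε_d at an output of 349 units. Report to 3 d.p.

-1.292

At Q = 349, P = 80 − 0.1(349) = 45.10.
dP/dQ = −0.1, so dQ/dP = 1/(−0.1) = -10.000.
ε = (dQ/dP)(P/Q) = (-10.000)(45.10/349).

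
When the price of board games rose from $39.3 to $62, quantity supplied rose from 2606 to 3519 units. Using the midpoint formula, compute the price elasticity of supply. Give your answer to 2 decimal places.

0.67

ΔQ = 3519 − 2606 = 913; ΔP = 62 − 39.3 = 22.7.
Midpoints: P̄ = 50.65, Q̄ = 3062.5.
ε_s = (ΔQ/ΔP)(P̄/Q̄) = (913/22.7)(50.65/3062.5).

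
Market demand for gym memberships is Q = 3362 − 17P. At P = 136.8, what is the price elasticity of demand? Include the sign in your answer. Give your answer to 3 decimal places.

-2.244

At P = 136.8, Q = 1036.400.
dQ/dP = −17.
ε = (dQ/dP)(P/Q) = (-17)(136.8/1036.400).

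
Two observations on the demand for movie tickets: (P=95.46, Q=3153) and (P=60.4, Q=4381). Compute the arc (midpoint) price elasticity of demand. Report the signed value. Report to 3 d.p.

-0.725

ΔQ = 4381 − 3153 = 1228; ΔP = 60.4 − 95.46 = -35.06.
Midpoints: P̄ = 77.93, Q̄ = 3767.0.
ε = (ΔQ/ΔP)(P̄/Q̄) = (1228/-35.06)(77.93/3767.0).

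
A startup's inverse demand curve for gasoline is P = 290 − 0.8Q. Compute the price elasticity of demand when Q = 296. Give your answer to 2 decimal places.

At Q = 296, P = 290 − 0.8(296) = 53.20.
dP/dQ = −0.8, so dQ/dP = 1/(−0.8) = -1.250.
ε = (dQ/dP)(P/Q) = (-1.250)(53.20/296).

-0.22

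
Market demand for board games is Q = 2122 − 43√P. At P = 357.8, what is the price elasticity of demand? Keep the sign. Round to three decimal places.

At P = 357.8, Q = 1308.629.
dQ/dP = −43/(2√P) = -1.137.
ε = (dQ/dP)(P/Q) = (-1.137)(357.8/1308.629).

-0.311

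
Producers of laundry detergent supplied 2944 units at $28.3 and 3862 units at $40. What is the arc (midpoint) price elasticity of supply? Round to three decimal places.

0.787

ΔQ = 3862 − 2944 = 918; ΔP = 40 − 28.3 = 11.7.
Midpoints: P̄ = 34.15, Q̄ = 3403.0.
ε_s = (ΔQ/ΔP)(P̄/Q̄) = (918/11.7)(34.15/3403.0).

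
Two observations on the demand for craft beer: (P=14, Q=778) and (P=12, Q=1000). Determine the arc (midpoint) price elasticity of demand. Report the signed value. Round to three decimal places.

-1.623

ΔQ = 1000 − 778 = 222; ΔP = 12 − 14 = -2.
Midpoints: P̄ = 13.00, Q̄ = 889.0.
ε = (ΔQ/ΔP)(P̄/Q̄) = (222/-2)(13.00/889.0).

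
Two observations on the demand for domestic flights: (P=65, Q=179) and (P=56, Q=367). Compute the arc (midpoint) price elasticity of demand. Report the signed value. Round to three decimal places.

ΔQ = 367 − 179 = 188; ΔP = 56 − 65 = -9.
Midpoints: P̄ = 60.50, Q̄ = 273.0.
ε = (ΔQ/ΔP)(P̄/Q̄) = (188/-9)(60.50/273.0).

-4.629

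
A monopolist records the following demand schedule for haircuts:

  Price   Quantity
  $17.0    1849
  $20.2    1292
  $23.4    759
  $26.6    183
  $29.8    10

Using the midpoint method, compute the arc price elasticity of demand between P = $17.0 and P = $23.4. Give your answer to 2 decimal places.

-2.64

At P = 17.0, Q = 1849; at P = 23.4, Q = 759.
ΔQ = -1090, ΔP = 6.4. Midpoints: P̄ = 20.20, Q̄ = 1304.0.
ε = (ΔQ/ΔP)(P̄/Q̄) = (-1090/6.4)(20.20/1304.0).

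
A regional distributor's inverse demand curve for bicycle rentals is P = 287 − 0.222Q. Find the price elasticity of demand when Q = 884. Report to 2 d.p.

At Q = 884, P = 287 − 0.222(884) = 90.75.
dP/dQ = −0.222, so dQ/dP = 1/(−0.222) = -4.505.
ε = (dQ/dP)(P/Q) = (-4.505)(90.75/884).

-0.46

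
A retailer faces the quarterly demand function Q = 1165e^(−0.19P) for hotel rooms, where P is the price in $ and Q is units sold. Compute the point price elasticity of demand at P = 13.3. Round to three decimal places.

-2.527

At P = 13.3, Q = 93.082.
dQ/dP = −0.19·1165e^(−0.19P) = −0.19Q = -17.686.
ε = (dQ/dP)(P/Q) = (-17.686)(13.3/93.082).
|ε| > 1, so demand is elastic at this price.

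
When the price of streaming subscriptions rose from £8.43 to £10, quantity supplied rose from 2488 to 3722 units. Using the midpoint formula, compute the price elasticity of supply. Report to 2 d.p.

2.33

ΔQ = 3722 − 2488 = 1234; ΔP = 10 − 8.43 = 1.57.
Midpoints: P̄ = 9.21, Q̄ = 3105.0.
ε_s = (ΔQ/ΔP)(P̄/Q̄) = (1234/1.57)(9.21/3105.0).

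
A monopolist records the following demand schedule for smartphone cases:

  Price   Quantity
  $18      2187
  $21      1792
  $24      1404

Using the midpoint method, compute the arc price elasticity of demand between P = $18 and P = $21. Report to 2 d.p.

-1.29

At P = 18, Q = 2187; at P = 21, Q = 1792.
ΔQ = -395, ΔP = 3. Midpoints: P̄ = 19.50, Q̄ = 1989.5.
ε = (ΔQ/ΔP)(P̄/Q̄) = (-395/3)(19.50/1989.5).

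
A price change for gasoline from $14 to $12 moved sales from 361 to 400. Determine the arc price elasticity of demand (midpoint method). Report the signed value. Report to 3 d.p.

ΔQ = 400 − 361 = 39; ΔP = 12 − 14 = -2.
Midpoints: P̄ = 13.00, Q̄ = 380.5.
ε = (ΔQ/ΔP)(P̄/Q̄) = (39/-2)(13.00/380.5).

-0.666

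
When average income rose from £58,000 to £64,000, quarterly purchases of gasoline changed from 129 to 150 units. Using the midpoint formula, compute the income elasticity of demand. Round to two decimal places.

1.53

ΔQ = 21, ΔI = 6000. Midpoints: Ī = 61,000, Q̄ = 139.5.
ε_I = (ΔQ/ΔI)(Ī/Q̄) = (21/6000)(61000/139.5).
ε_I > 0, so the good is normal.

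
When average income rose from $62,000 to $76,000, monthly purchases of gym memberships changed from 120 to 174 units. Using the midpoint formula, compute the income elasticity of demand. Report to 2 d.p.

ΔQ = 54, ΔI = 14000. Midpoints: Ī = 69,000, Q̄ = 147.0.
ε_I = (ΔQ/ΔI)(Ī/Q̄) = (54/14000)(69000/147.0).

1.81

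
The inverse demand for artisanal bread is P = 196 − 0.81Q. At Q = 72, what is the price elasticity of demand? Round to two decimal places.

-2.36

At Q = 72, P = 196 − 0.81(72) = 137.68.
dP/dQ = −0.81, so dQ/dP = 1/(−0.81) = -1.235.
ε = (dQ/dP)(P/Q) = (-1.235)(137.68/72).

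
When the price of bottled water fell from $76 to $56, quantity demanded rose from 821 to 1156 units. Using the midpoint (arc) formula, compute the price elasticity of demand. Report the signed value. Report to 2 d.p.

ΔQ = 1156 − 821 = 335; ΔP = 56 − 76 = -20.
Midpoints: P̄ = 66.00, Q̄ = 988.5.
ε = (ΔQ/ΔP)(P̄/Q̄) = (335/-20)(66.00/988.5).

-1.12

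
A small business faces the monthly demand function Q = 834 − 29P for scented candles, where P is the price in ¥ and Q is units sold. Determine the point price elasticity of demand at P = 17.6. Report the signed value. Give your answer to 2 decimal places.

At P = 17.6, Q = 323.600.
dQ/dP = −29.
ε = (dQ/dP)(P/Q) = (-29)(17.6/323.600).
|ε| > 1, so demand is elastic at this price.

-1.58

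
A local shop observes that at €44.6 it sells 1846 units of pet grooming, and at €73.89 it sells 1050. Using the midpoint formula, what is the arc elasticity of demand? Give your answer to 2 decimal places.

ΔQ = 1050 − 1846 = -796; ΔP = 73.89 − 44.6 = 29.29.
Midpoints: P̄ = 59.25, Q̄ = 1448.0.
ε = (ΔQ/ΔP)(P̄/Q̄) = (-796/29.29)(59.25/1448.0).

-1.11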